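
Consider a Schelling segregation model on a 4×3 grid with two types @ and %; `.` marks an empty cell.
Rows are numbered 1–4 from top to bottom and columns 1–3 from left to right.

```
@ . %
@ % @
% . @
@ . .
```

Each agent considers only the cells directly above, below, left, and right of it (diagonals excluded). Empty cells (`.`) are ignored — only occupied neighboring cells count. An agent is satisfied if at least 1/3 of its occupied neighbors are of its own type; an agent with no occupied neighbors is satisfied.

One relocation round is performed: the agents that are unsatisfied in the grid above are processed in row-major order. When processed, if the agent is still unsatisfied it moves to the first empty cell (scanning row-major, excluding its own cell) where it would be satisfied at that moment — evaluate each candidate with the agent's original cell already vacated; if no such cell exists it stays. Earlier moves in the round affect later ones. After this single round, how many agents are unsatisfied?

0

Initially unsatisfied (in order): (1,3), (2,2), (3,1), (4,1).
  (1,3) → (1,2).
  (2,2): now satisfied by earlier moves; stays.
  (3,1) → (1,3).
  (4,1): now satisfied by earlier moves; stays.
Resulting grid:
@ % %
@ % @
. . @
@ . .
All satisfied now.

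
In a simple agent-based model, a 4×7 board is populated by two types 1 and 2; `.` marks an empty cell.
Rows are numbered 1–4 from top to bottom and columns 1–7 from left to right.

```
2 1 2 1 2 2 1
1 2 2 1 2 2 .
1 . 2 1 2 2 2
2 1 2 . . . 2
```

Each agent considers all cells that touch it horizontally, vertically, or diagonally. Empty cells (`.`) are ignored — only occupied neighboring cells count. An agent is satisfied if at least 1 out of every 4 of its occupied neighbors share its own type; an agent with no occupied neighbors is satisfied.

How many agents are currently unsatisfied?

(1,1)2 1/3 ok
(1,2)1 1/5 unhappy
(1,3)2 2/5 ok
(1,4)1 1/5 unhappy
(1,5)2 3/5 ok
(1,6)2 3/4 ok
(1,7)1 0/2 unhappy
(2,1)1 2/4 ok
(2,2)2 4/7 ok
(2,3)2 3/7 ok
(2,4)1 2/8 ok
(2,5)2 5/8 ok
(2,6)2 6/7 ok
(3,1)1 2/4 ok
(3,3)2 3/6 ok
(3,4)1 1/6 unhappy
(3,5)2 3/5 ok
(3,6)2 5/5 ok
(3,7)2 3/3 ok
(4,1)2 0/2 unhappy
(4,2)1 1/4 ok
(4,3)2 1/3 ok
(4,7)2 2/2 ok
Unsatisfied: (1,2), (1,4), (1,7), (3,4), (4,1) — 5 in total.

5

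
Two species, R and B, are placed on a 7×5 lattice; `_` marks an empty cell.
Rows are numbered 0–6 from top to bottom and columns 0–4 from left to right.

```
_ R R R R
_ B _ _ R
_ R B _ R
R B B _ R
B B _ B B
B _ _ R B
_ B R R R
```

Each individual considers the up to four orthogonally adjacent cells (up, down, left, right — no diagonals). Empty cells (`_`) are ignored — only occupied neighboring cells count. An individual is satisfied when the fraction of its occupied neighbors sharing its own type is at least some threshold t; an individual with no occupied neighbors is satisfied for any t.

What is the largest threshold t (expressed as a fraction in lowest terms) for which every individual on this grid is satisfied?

0/1

Row 0: (0,1)R 1/2 · (0,2)R 2/2 · (0,3)R 2/2 · (0,4)R 2/2
Row 1: (1,1)B 0/2 · (1,4)R 2/2
Row 2: (2,1)R 0/3 · (2,2)B 1/2 · (2,4)R 2/2
Row 3: (3,0)R 0/2 · (3,1)B 2/4 · (3,2)B 2/2 · (3,4)R 1/2
Row 4: (4,0)B 2/3 · (4,1)B 2/2 · (4,3)B 1/2 · (4,4)B 2/3
Row 5: (5,0)B 1/1 · (5,3)R 1/3 · (5,4)B 1/3
Row 6: (6,1)B 0/1 · (6,2)R 1/2 · (6,3)R 3/3 · (6,4)R 1/2
The smallest same-type fraction is 0/2 at (1,1), which reduces to 0/1. Any threshold above that leaves this individual unsatisfied.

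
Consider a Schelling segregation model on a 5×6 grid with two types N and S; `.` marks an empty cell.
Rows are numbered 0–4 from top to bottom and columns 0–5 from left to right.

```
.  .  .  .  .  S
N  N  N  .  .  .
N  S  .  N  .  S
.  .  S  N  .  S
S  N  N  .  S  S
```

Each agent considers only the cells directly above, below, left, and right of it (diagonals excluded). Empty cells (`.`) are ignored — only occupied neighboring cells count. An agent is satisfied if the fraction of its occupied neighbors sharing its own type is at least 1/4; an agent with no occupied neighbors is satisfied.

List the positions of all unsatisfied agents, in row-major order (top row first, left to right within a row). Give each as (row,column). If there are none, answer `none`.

(2,1), (3,2), (4,0)

Row 0: (0,5)S 0/0 ok
Row 1: (1,0)N 2/2 ok · (1,1)N 2/3 ok · (1,2)N 1/1 ok
Row 2: (2,0)N 1/2 ok · (2,1)S 0/2 unhappy · (2,3)N 1/1 ok · (2,5)S 1/1 ok
Row 3: (3,2)S 0/2 unhappy · (3,3)N 1/2 ok · (3,5)S 2/2 ok
Row 4: (4,0)S 0/1 unhappy · (4,1)N 1/2 ok · (4,2)N 1/2 ok · (4,4)S 1/1 ok · (4,5)S 2/2 ok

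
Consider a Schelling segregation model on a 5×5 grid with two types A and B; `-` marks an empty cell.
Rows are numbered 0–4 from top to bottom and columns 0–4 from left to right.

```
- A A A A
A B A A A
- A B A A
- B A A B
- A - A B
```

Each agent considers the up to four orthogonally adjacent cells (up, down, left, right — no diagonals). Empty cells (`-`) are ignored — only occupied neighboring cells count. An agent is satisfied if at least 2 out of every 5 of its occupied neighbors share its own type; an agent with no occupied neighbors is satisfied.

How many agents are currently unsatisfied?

8

Row 0: (0,1)A 1/2 ok · (0,2)A 3/3 ok · (0,3)A 3/3 ok · (0,4)A 2/2 ok
Row 1: (1,0)A 0/1 unhappy · (1,1)B 0/4 unhappy · (1,2)A 2/4 ok · (1,3)A 4/4 ok · (1,4)A 3/3 ok
Row 2: (2,1)A 0/3 unhappy · (2,2)B 0/4 unhappy · (2,3)A 3/4 ok · (2,4)A 2/3 ok
Row 3: (3,1)B 0/3 unhappy · (3,2)A 1/3 unhappy · (3,3)A 3/4 ok · (3,4)B 1/3 unhappy
Row 4: (4,1)A 0/1 unhappy · (4,3)A 1/2 ok · (4,4)B 1/2 ok
Unsatisfied: (1,0), (1,1), (2,1), (2,2), (3,1), (3,2), (3,4), (4,1) — 8 in total.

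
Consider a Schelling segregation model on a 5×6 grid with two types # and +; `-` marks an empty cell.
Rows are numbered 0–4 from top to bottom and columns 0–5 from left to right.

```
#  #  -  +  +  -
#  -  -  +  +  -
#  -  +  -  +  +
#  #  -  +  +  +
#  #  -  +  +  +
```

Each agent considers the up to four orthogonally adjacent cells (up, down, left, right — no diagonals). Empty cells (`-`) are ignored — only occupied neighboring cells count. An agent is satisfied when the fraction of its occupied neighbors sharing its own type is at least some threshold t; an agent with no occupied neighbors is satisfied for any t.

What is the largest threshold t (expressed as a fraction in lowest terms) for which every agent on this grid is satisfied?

1/1

Row 0: (0,0)# 2/2 · (0,1)# 1/1 · (0,3)+ 2/2 · (0,4)+ 2/2
Row 1: (1,0)# 2/2 · (1,3)+ 2/2 · (1,4)+ 3/3
Row 2: (2,0)# 2/2 · (2,2)+ — no occupied neighbors · (2,4)+ 3/3 · (2,5)+ 2/2
Row 3: (3,0)# 3/3 · (3,1)# 2/2 · (3,3)+ 2/2 · (3,4)+ 4/4 · (3,5)+ 3/3
Row 4: (4,0)# 2/2 · (4,1)# 2/2 · (4,3)+ 2/2 · (4,4)+ 3/3 · (4,5)+ 2/2
The smallest same-type fraction is 2/2 at (0,0), which reduces to 1/1. Any threshold above that leaves this agent unsatisfied.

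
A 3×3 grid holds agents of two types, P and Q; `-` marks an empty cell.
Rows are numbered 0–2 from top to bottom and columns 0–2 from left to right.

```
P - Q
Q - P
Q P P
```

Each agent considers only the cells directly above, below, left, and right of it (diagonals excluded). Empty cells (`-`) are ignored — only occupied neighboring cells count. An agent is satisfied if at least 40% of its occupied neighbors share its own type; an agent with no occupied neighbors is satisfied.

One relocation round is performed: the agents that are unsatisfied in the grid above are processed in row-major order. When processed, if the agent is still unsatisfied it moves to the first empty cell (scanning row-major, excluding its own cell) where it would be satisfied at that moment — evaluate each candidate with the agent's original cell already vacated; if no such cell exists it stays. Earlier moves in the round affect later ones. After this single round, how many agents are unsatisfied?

Initially unsatisfied (in order): (0,0), (0,2).
  (0,0) → (1,1).
  (0,2) → (0,0).
Resulting grid:
Q - -
Q P P
Q P P
All satisfied now.

0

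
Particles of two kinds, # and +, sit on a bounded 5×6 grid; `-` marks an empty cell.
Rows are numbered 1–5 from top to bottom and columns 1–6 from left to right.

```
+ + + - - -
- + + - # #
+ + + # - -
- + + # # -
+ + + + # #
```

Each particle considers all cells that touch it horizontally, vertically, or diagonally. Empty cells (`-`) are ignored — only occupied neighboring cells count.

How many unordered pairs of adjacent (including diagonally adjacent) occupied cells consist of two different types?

Scan each occupied cell's neighbors to the right and below (and the two forward diagonals) so each pair is counted once.
Row 1: +(1,1)–+(1,2)= +(1,1)–+(2,2)= +(1,2)–+(1,3)= +(1,2)–+(2,2)= +(1,2)–+(2,3)= +(1,3)–+(2,3)= +(1,3)–+(2,2)=  → 0/7 unlike.
Row 2: +(2,2)–+(2,3)= +(2,2)–+(3,2)= +(2,2)–+(3,3)= +(2,2)–+(3,1)= +(2,3)–+(3,3)= +(2,3)–#(3,4)≠ +(2,3)–+(3,2)= #(2,5)–#(2,6)= #(2,5)–#(3,4)=  → 1/9 unlike.
Row 3: +(3,1)–+(3,2)= +(3,1)–+(4,2)= +(3,2)–+(3,3)= +(3,2)–+(4,2)= +(3,2)–+(4,3)= +(3,3)–#(3,4)≠ +(3,3)–+(4,3)= +(3,3)–#(4,4)≠ +(3,3)–+(4,2)= #(3,4)–#(4,4)= #(3,4)–#(4,5)= #(3,4)–+(4,3)≠  → 3/12 unlike.
Row 4: +(4,2)–+(4,3)= +(4,2)–+(5,2)= +(4,2)–+(5,3)= +(4,2)–+(5,1)= +(4,3)–#(4,4)≠ +(4,3)–+(5,3)= +(4,3)–+(5,4)= +(4,3)–+(5,2)= #(4,4)–#(4,5)= #(4,4)–+(5,4)≠ #(4,4)–#(5,5)= #(4,4)–+(5,3)≠ #(4,5)–#(5,5)= #(4,5)–#(5,6)= #(4,5)–+(5,4)≠  → 4/15 unlike.
Row 5: +(5,1)–+(5,2)= +(5,2)–+(5,3)= +(5,3)–+(5,4)= +(5,4)–#(5,5)≠ #(5,5)–#(5,6)=  → 1/5 unlike.
Total adjacent occupied pairs: 48; unlike-type pairs: 9.

9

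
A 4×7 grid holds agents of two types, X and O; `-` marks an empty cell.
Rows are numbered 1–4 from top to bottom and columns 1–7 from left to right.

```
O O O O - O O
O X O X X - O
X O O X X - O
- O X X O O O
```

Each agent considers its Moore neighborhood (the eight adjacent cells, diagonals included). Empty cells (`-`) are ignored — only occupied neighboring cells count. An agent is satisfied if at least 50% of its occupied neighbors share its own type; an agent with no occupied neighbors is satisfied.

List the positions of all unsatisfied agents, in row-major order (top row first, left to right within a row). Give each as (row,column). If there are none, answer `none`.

(1,1)O 2/3 ok
(1,2)O 4/5 ok
(1,3)O 3/5 ok
(1,4)O 2/4 ok
(1,6)O 2/3 ok
(1,7)O 2/2 ok
(2,1)O 3/5 ok
(2,2)X 1/8 unhappy
(2,3)O 5/8 ok
(2,4)X 3/7 unhappy
(2,5)X 3/5 ok
(2,7)O 3/3 ok
(3,1)X 1/4 unhappy
(3,2)O 4/7 ok
(3,3)O 3/8 unhappy
(3,4)X 5/8 ok
(3,5)X 4/6 ok
(3,7)O 3/3 ok
(4,2)O 2/4 ok
(4,3)X 2/5 unhappy
(4,4)X 3/5 ok
(4,5)O 1/4 unhappy
(4,6)O 3/4 ok
(4,7)O 2/2 ok

(2,2), (2,4), (3,1), (3,3), (4,3), (4,5)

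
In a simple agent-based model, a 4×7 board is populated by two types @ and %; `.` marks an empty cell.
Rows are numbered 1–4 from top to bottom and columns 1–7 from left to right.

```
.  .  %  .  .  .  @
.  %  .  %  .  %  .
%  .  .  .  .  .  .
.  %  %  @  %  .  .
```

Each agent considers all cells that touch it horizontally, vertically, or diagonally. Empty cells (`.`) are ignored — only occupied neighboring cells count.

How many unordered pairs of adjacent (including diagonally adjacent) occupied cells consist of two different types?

Scan each occupied cell's neighbors to the right and below (and the two forward diagonals) so each pair is counted once.
Row 1: %(1,3)–%(2,4)= %(1,3)–%(2,2)= @(1,7)–%(2,6)≠  → 1/3 unlike.
Row 2: %(2,2)–%(3,1)=  → 0/1 unlike.
Row 3: %(3,1)–%(4,2)=  → 0/1 unlike.
Row 4: %(4,2)–%(4,3)= %(4,3)–@(4,4)≠ @(4,4)–%(4,5)≠  → 2/3 unlike.
Total adjacent occupied pairs: 8; unlike-type pairs: 3.

3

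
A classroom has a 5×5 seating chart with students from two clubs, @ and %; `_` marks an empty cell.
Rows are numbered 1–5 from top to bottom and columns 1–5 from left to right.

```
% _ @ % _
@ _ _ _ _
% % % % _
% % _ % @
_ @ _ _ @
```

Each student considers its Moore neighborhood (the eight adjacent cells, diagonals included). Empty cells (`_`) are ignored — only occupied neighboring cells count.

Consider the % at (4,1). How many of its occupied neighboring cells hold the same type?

3

Occupied neighbors of (4,1): (3,1)=%, (3,2)=%, (4,2)=%, (5,2)=@.
Same type (%): 3 of 4.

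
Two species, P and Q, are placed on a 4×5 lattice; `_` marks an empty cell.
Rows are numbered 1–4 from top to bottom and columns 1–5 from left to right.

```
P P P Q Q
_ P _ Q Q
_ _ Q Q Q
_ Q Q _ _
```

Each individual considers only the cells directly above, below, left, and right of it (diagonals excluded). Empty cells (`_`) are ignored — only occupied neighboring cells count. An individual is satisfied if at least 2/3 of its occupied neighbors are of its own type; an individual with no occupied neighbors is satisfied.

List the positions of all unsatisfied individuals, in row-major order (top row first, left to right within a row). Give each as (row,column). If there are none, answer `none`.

(1,3)

Row 1: (1,1)P 1/1 satisfied · (1,2)P 3/3 satisfied · (1,3)P 1/2 not · (1,4)Q 2/3 satisfied · (1,5)Q 2/2 satisfied
Row 2: (2,2)P 1/1 satisfied · (2,4)Q 3/3 satisfied · (2,5)Q 3/3 satisfied
Row 3: (3,3)Q 2/2 satisfied · (3,4)Q 3/3 satisfied · (3,5)Q 2/2 satisfied
Row 4: (4,2)Q 1/1 satisfied · (4,3)Q 2/2 satisfied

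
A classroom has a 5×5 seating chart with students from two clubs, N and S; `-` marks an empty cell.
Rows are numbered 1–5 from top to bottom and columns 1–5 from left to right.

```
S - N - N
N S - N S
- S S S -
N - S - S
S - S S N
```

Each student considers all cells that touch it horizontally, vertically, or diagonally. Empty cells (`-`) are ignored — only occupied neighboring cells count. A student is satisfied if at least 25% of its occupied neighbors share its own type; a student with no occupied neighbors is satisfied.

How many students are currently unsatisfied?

4

Row 1: (1,1)S 1/2 ✓ · (1,3)N 1/2 ✓ · (1,5)N 1/2 ✓
Row 2: (2,1)N 0/3 ✗ · (2,2)S 3/5 ✓ · (2,4)N 2/5 ✓ · (2,5)S 1/3 ✓
Row 3: (3,2)S 3/5 ✓ · (3,3)S 4/5 ✓ · (3,4)S 4/5 ✓
Row 4: (4,1)N 0/2 ✗ · (4,3)S 5/5 ✓ · (4,5)S 2/3 ✓
Row 5: (5,1)S 0/1 ✗ · (5,3)S 2/2 ✓ · (5,4)S 3/4 ✓ · (5,5)N 0/2 ✗
Unsatisfied: (2,1), (4,1), (5,1), (5,5) — 4 in total.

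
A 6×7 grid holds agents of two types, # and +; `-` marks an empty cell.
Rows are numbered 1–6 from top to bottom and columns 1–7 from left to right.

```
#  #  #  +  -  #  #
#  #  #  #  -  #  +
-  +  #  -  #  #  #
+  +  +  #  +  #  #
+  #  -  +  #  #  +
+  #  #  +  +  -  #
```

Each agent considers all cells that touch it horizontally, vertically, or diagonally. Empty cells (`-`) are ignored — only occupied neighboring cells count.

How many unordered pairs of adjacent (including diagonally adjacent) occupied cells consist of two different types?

39

Scan each occupied cell's neighbors to the right and below (and the two forward diagonals) so each pair is counted once.
From row 1: 5 unlike of 18 pairs (running 5/18).
From row 2: 6 unlike of 16 pairs (running 11/34).
From row 3: 5 unlike of 17 pairs (running 16/51).
From row 4: 11 unlike of 22 pairs (running 27/73).
From row 5: 10 unlike of 17 pairs (running 37/90).
From row 6: 2 unlike of 4 pairs (running 39/94).
Total adjacent occupied pairs: 94; unlike-type pairs: 39.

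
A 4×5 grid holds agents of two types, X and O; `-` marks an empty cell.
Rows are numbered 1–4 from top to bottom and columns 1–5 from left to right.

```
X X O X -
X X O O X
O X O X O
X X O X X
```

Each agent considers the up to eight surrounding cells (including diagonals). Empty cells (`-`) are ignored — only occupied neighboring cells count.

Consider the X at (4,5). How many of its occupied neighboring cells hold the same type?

2

Occupied neighbors of (4,5): (3,4)=X, (3,5)=O, (4,4)=X.
Same type (X): 2 of 3.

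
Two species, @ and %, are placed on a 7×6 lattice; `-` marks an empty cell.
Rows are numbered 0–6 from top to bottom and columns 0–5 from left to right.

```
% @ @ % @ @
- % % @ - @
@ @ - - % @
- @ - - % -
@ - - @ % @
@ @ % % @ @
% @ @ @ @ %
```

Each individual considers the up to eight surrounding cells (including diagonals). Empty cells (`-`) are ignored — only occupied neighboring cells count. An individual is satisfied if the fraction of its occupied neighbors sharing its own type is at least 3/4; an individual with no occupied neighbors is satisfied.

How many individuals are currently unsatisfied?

(0,0)% 1/2 not
(0,1)@ 1/4 not
(0,2)@ 2/5 not
(0,3)% 1/4 not
(0,4)@ 3/4 satisfied
(0,5)@ 2/2 satisfied
(1,1)% 2/6 not
(1,2)% 2/6 not
(1,3)@ 2/5 not
(1,5)@ 3/4 satisfied
(2,0)@ 2/3 not
(2,1)@ 2/4 not
(2,4)% 1/4 not
(2,5)@ 1/3 not
(3,1)@ 3/3 satisfied
(3,4)% 2/5 not
(4,0)@ 3/3 satisfied
(4,3)@ 1/5 not
(4,4)% 2/6 not
(4,5)@ 2/4 not
(5,0)@ 3/4 satisfied
(5,1)@ 4/6 not
(5,2)% 1/6 not
(5,3)% 2/7 not
(5,4)@ 5/8 not
(5,5)@ 3/5 not
(6,0)% 0/3 not
(6,1)@ 3/5 not
(6,2)@ 3/5 not
(6,3)@ 3/5 not
(6,4)@ 3/5 not
(6,5)% 0/3 not
Unsatisfied: (0,0), (0,1), (0,2), (0,3), (1,1), (1,2), (1,3), (2,0), (2,1), (2,4), (2,5), (3,4), (4,3), (4,4), (4,5), (5,1), (5,2), (5,3), (5,4), (5,5), (6,0), (6,1), (6,2), (6,3), (6,4), (6,5) — 26 in total.

26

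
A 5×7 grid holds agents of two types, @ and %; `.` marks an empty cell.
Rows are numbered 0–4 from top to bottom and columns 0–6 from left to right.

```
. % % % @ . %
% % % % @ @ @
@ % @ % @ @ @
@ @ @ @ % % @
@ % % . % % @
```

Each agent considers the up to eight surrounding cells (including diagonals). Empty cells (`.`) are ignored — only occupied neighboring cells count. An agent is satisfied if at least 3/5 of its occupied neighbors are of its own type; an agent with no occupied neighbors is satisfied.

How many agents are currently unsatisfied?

Row 0: (0,1)% 4/4 satisfied · (0,2)% 5/5 satisfied · (0,3)% 3/5 satisfied · (0,4)@ 2/4 not · (0,6)% 0/2 not
Row 1: (1,0)% 3/4 satisfied · (1,1)% 5/7 satisfied · (1,2)% 7/8 satisfied · (1,3)% 4/8 not · (1,4)@ 4/7 not · (1,5)@ 6/7 satisfied · (1,6)@ 3/4 satisfied
Row 2: (2,0)@ 2/5 not · (2,1)% 3/8 not · (2,2)@ 3/8 not · (2,3)% 3/8 not · (2,4)@ 4/8 not · (2,5)@ 6/8 satisfied · (2,6)@ 4/5 satisfied
Row 3: (3,0)@ 3/5 satisfied · (3,1)@ 5/8 satisfied · (3,2)@ 3/7 not · (3,3)@ 3/7 not · (3,4)% 4/7 not · (3,5)% 3/8 not · (3,6)@ 3/5 satisfied
Row 4: (4,0)@ 2/3 satisfied · (4,1)% 1/5 not · (4,2)% 1/4 not · (4,4)% 3/4 satisfied · (4,5)% 3/5 satisfied · (4,6)@ 1/3 not
Unsatisfied: (0,4), (0,6), (1,3), (1,4), (2,0), (2,1), (2,2), (2,3), (2,4), (3,2), (3,3), (3,4), (3,5), (4,1), (4,2), (4,6) — 16 in total.

16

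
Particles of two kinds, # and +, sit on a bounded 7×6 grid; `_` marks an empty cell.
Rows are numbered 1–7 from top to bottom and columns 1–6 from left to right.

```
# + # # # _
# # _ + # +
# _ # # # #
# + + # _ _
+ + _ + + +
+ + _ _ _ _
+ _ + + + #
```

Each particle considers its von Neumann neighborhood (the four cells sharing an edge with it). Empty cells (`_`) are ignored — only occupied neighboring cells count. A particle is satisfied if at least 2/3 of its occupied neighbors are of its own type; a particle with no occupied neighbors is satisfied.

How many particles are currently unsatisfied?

15

Row 1: (1,1)# 1/2 ✗ · (1,2)+ 0/3 ✗ · (1,3)# 1/2 ✗ · (1,4)# 2/3 ✓ · (1,5)# 2/2 ✓
Row 2: (2,1)# 3/3 ✓ · (2,2)# 1/2 ✗ · (2,4)+ 0/3 ✗ · (2,5)# 2/4 ✗ · (2,6)+ 0/2 ✗
Row 3: (3,1)# 2/2 ✓ · (3,3)# 1/2 ✗ · (3,4)# 3/4 ✓ · (3,5)# 3/3 ✓ · (3,6)# 1/2 ✗
Row 4: (4,1)# 1/3 ✗ · (4,2)+ 2/3 ✓ · (4,3)+ 1/3 ✗ · (4,4)# 1/3 ✗
Row 5: (5,1)+ 2/3 ✓ · (5,2)+ 3/3 ✓ · (5,4)+ 1/2 ✗ · (5,5)+ 2/2 ✓ · (5,6)+ 1/1 ✓
Row 6: (6,1)+ 3/3 ✓ · (6,2)+ 2/2 ✓
Row 7: (7,1)+ 1/1 ✓ · (7,3)+ 1/1 ✓ · (7,4)+ 2/2 ✓ · (7,5)+ 1/2 ✗ · (7,6)# 0/1 ✗
Unsatisfied: (1,1), (1,2), (1,3), (2,2), (2,4), (2,5), (2,6), (3,3), (3,6), (4,1), (4,3), (4,4), (5,4), (7,5), (7,6) — 15 in total.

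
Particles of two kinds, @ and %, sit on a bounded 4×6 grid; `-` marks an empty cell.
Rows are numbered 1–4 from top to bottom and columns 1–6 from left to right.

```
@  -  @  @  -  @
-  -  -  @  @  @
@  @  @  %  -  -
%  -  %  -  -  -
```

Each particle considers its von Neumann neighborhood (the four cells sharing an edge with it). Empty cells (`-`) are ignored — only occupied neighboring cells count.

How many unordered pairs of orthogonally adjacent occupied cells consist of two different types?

Scan each occupied cell's neighbors to the right and below so each pair is counted once.
Row 1: @(1,3)–@(1,4)= @(1,4)–@(2,4)= @(1,6)–@(2,6)=  → 0/3 unlike.
Row 2: @(2,4)–@(2,5)= @(2,4)–%(3,4)≠ @(2,5)–@(2,6)=  → 1/3 unlike.
Row 3: @(3,1)–@(3,2)= @(3,1)–%(4,1)≠ @(3,2)–@(3,3)= @(3,3)–%(3,4)≠ @(3,3)–%(4,3)≠  → 3/5 unlike.
Total adjacent occupied pairs: 11; unlike-type pairs: 4.

4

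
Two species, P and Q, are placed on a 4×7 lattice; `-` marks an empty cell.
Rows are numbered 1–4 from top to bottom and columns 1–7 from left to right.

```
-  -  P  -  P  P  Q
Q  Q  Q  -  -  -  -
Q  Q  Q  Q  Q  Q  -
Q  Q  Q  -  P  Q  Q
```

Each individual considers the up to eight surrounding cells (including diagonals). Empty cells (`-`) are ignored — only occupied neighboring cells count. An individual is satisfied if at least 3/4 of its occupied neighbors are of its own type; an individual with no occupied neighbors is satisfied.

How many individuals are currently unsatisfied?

Row 1: (1,3)P 0/2 unhappy · (1,5)P 1/1 ok · (1,6)P 1/2 unhappy · (1,7)Q 0/1 unhappy
Row 2: (2,1)Q 3/3 ok · (2,2)Q 5/6 ok · (2,3)Q 4/5 ok
Row 3: (3,1)Q 5/5 ok · (3,2)Q 8/8 ok · (3,3)Q 6/6 ok · (3,4)Q 4/5 ok · (3,5)Q 3/4 ok · (3,6)Q 3/4 ok
Row 4: (4,1)Q 3/3 ok · (4,2)Q 5/5 ok · (4,3)Q 4/4 ok · (4,5)P 0/4 unhappy · (4,6)Q 3/4 ok · (4,7)Q 2/2 ok
Unsatisfied: (1,3), (1,6), (1,7), (4,5) — 4 in total.

4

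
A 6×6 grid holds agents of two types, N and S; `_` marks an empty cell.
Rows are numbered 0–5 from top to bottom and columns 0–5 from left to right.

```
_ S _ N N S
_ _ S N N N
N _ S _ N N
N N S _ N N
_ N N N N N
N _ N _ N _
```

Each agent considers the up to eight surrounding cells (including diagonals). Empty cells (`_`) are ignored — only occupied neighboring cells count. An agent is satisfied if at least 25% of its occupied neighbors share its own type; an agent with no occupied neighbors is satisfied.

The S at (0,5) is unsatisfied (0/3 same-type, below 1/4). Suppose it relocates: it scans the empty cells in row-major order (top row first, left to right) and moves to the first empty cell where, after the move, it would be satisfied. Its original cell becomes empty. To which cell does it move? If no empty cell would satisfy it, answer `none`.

(0,0)

Vacating (0,5). Empty cells in order:
  (0,0): 1/1 same-type → satisfied — stop here.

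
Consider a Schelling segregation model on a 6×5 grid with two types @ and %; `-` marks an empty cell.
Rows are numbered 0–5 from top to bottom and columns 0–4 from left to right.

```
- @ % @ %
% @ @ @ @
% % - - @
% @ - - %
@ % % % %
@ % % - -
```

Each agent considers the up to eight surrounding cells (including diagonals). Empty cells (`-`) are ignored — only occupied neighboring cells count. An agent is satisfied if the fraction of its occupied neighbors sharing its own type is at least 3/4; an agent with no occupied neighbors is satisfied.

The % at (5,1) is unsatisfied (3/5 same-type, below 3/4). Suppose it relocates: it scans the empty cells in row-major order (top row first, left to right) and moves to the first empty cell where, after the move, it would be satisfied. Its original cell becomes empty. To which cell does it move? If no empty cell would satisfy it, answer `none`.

(3,2)

Vacating (5,1). Empty cells in order:
  (0,0): 1/3 same-type → still unsatisfied.
  (2,2): 1/5 same-type → still unsatisfied.
  (2,3): 1/5 same-type → still unsatisfied.
  (3,2): 4/5 same-type → satisfied — stop here.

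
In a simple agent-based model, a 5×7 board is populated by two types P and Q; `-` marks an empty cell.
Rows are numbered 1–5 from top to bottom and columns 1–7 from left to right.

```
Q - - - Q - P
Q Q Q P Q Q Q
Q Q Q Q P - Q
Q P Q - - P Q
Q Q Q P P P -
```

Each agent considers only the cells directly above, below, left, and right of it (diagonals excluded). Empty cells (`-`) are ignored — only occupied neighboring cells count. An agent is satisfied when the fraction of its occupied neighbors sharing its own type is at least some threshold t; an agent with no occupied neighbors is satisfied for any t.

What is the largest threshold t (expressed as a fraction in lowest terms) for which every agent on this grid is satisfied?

(1,1)Q 1/1
(1,5)Q 1/1
(1,7)P 0/1
(2,1)Q 3/3
(2,2)Q 3/3
(2,3)Q 2/3
(2,4)P 0/3
(2,5)Q 2/4
(2,6)Q 2/2
(2,7)Q 2/3
(3,1)Q 3/3
(3,2)Q 3/4
(3,3)Q 4/4
(3,4)Q 1/3
(3,5)P 0/2
(3,7)Q 2/2
(4,1)Q 2/3
(4,2)P 0/4
(4,3)Q 2/3
(4,6)P 1/2
(4,7)Q 1/2
(5,1)Q 2/2
(5,2)Q 2/3
(5,3)Q 2/3
(5,4)P 1/2
(5,5)P 2/2
(5,6)P 2/2
The smallest same-type fraction is 0/1 at (1,7), which reduces to 0/1. Any threshold above that leaves this agent unsatisfied.

0/1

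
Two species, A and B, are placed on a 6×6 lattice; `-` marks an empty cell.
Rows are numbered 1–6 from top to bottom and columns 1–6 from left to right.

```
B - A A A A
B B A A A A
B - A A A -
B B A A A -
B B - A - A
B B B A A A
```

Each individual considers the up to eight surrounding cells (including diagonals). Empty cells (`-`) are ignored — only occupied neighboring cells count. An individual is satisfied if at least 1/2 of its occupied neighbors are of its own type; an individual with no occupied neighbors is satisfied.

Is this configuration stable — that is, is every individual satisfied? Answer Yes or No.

Yes

Row 1: (1,1)B 2/2 ✓ · (1,3)A 3/4 ✓ · (1,4)A 5/5 ✓ · (1,5)A 5/5 ✓ · (1,6)A 3/3 ✓
Row 2: (2,1)B 3/3 ✓ · (2,2)B 3/6 ✓ · (2,3)A 5/6 ✓ · (2,4)A 8/8 ✓ · (2,5)A 7/7 ✓ · (2,6)A 4/4 ✓
Row 3: (3,1)B 4/4 ✓ · (3,3)A 5/7 ✓ · (3,4)A 8/8 ✓ · (3,5)A 6/6 ✓
Row 4: (4,1)B 4/4 ✓ · (4,2)B 4/6 ✓ · (4,3)A 4/6 ✓ · (4,4)A 6/6 ✓ · (4,5)A 5/5 ✓
Row 5: (5,1)B 5/5 ✓ · (5,2)B 6/7 ✓ · (5,4)A 5/6 ✓ · (5,6)A 3/3 ✓
Row 6: (6,1)B 3/3 ✓ · (6,2)B 4/4 ✓ · (6,3)B 2/4 ✓ · (6,4)A 2/3 ✓ · (6,5)A 4/4 ✓ · (6,6)A 2/2 ✓
All meet the threshold, so the configuration is stable.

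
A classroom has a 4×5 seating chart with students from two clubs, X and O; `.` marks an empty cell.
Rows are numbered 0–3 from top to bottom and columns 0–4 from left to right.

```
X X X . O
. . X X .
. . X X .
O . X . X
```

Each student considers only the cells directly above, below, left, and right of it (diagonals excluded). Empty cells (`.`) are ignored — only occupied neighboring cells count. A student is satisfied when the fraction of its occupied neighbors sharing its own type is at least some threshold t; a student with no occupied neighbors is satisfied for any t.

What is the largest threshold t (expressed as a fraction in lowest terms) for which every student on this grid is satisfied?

1/1

Row 0: (0,0)X 1/1 · (0,1)X 2/2 · (0,2)X 2/2 · (0,4)O — no occupied neighbors
Row 1: (1,2)X 3/3 · (1,3)X 2/2
Row 2: (2,2)X 3/3 · (2,3)X 2/2
Row 3: (3,0)O — no occupied neighbors · (3,2)X 1/1 · (3,4)X — no occupied neighbors
The smallest same-type fraction is 1/1 at (0,0), which reduces to 1/1. Any threshold above that leaves this student unsatisfied.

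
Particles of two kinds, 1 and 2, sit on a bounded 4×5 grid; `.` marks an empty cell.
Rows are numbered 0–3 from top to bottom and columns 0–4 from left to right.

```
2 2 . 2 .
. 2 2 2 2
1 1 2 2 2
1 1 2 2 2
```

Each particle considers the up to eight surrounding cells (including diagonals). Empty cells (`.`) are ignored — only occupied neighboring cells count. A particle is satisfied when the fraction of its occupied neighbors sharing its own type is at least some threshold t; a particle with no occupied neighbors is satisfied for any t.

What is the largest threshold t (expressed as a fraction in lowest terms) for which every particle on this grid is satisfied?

(0,0)2 2/2
(0,1)2 3/3
(0,3)2 3/3
(1,1)2 4/6
(1,2)2 6/7
(1,3)2 6/6
(1,4)2 4/4
(2,0)1 3/4
(2,1)1 3/7
(2,2)2 6/8
(2,3)2 8/8
(2,4)2 5/5
(3,0)1 3/3
(3,1)1 3/5
(3,2)2 3/5
(3,3)2 5/5
(3,4)2 3/3
The smallest same-type fraction is 3/7 at (2,1), which reduces to 3/7. Any threshold above that leaves this particle unsatisfied.

3/7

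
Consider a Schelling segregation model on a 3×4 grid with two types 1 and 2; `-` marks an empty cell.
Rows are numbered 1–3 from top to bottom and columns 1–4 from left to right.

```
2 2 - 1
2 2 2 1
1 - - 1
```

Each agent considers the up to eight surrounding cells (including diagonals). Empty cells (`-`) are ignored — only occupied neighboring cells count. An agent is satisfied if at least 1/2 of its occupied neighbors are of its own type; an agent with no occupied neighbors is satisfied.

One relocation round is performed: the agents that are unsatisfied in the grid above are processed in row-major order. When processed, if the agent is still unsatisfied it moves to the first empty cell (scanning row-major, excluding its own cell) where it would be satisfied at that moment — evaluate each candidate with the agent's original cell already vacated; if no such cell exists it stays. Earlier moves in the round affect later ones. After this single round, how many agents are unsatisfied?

1

Initially unsatisfied (in order): (2,3), (3,1).
  (2,3) → (1,3).
  (3,1) → (2,3).
Resulting grid:
2 2 2 1
2 2 1 1
- - - 1
Unsatisfied now: (1,3).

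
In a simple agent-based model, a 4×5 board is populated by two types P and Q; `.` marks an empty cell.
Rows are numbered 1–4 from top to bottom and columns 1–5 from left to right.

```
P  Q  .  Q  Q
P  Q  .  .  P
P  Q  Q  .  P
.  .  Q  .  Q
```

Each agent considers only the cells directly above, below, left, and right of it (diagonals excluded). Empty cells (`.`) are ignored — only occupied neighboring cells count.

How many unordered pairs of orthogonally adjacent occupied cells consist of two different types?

Scan each occupied cell's neighbors to the right and below so each pair is counted once.
From row 1: 2 unlike of 5 pairs (running 2/5).
From row 2: 1 unlike of 4 pairs (running 3/9).
From row 3: 2 unlike of 4 pairs (running 5/13).
Total adjacent occupied pairs: 13; unlike-type pairs: 5.

5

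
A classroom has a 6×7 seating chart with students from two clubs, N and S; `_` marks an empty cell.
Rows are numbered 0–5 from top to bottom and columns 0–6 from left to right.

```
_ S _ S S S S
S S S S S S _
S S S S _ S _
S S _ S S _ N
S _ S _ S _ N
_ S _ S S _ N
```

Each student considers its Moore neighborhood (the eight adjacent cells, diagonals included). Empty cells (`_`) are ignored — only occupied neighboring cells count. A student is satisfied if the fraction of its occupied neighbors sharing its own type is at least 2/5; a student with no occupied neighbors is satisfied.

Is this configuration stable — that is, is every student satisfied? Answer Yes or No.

(0,1)S 3/3 satisfied
(0,3)S 4/4 satisfied
(0,4)S 5/5 satisfied
(0,5)S 4/4 satisfied
(0,6)S 2/2 satisfied
(1,0)S 4/4 satisfied
(1,1)S 6/6 satisfied
(1,2)S 7/7 satisfied
(1,3)S 6/6 satisfied
(1,4)S 7/7 satisfied
(1,5)S 5/5 satisfied
(2,0)S 5/5 satisfied
(2,1)S 7/7 satisfied
(2,2)S 7/7 satisfied
(2,3)S 6/6 satisfied
(2,5)S 3/4 satisfied
(3,0)S 4/4 satisfied
(3,1)S 6/6 satisfied
(3,3)S 5/5 satisfied
(3,4)S 4/4 satisfied
(3,6)N 1/2 satisfied
(4,0)S 3/3 satisfied
(4,2)S 4/4 satisfied
(4,4)S 4/4 satisfied
(4,6)N 2/2 satisfied
(5,1)S 2/2 satisfied
(5,3)S 3/3 satisfied
(5,4)S 2/2 satisfied
(5,6)N 1/1 satisfied
All meet the threshold, so the configuration is stable.

Yes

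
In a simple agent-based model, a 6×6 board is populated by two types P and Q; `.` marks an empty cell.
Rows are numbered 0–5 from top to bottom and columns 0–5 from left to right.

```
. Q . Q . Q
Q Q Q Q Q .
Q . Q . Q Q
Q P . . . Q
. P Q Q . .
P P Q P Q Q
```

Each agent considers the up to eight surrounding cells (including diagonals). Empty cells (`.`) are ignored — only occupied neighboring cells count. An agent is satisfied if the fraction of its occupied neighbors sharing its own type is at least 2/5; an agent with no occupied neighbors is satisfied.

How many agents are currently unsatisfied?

4

Row 0: (0,1)Q 3/3 ok · (0,3)Q 3/3 ok · (0,5)Q 1/1 ok
Row 1: (1,0)Q 3/3 ok · (1,1)Q 5/5 ok · (1,2)Q 5/5 ok · (1,3)Q 5/5 ok · (1,4)Q 5/5 ok
Row 2: (2,0)Q 3/4 ok · (2,2)Q 3/4 ok · (2,4)Q 4/4 ok · (2,5)Q 3/3 ok
Row 3: (3,0)Q 1/3 unhappy · (3,1)P 1/5 unhappy · (3,5)Q 2/2 ok
Row 4: (4,1)P 3/6 ok · (4,2)Q 2/6 unhappy · (4,3)Q 3/4 ok
Row 5: (5,0)P 2/2 ok · (5,1)P 2/4 ok · (5,2)Q 2/5 ok · (5,3)P 0/4 unhappy · (5,4)Q 2/3 ok · (5,5)Q 1/1 ok
Unsatisfied: (3,0), (3,1), (4,2), (5,3) — 4 in total.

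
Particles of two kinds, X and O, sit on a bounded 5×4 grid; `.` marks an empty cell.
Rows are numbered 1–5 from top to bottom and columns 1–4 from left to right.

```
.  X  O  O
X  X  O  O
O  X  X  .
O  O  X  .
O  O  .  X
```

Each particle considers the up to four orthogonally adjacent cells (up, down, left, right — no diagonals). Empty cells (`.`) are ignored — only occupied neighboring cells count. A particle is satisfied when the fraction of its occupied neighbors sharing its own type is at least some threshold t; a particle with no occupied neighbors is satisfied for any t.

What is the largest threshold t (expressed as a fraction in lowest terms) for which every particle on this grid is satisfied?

Row 1: (1,2)X 1/2 · (1,3)O 2/3 · (1,4)O 2/2
Row 2: (2,1)X 1/2 · (2,2)X 3/4 · (2,3)O 2/4 · (2,4)O 2/2
Row 3: (3,1)O 1/3 · (3,2)X 2/4 · (3,3)X 2/3
Row 4: (4,1)O 3/3 · (4,2)O 2/4 · (4,3)X 1/2
Row 5: (5,1)O 2/2 · (5,2)O 2/2 · (5,4)X — no occupied neighbors
The smallest same-type fraction is 1/3 at (3,1), which reduces to 1/3. Any threshold above that leaves this particle unsatisfied.

1/3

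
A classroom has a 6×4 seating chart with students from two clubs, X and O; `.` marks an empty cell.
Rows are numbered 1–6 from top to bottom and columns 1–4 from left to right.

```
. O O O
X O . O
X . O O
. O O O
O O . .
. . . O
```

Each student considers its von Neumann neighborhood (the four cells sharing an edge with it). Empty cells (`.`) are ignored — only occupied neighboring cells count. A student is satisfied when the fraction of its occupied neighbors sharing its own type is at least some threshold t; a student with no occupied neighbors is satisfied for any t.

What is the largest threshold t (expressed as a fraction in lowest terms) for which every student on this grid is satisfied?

1/2

Row 1: (1,2)O 2/2 · (1,3)O 2/2 · (1,4)O 2/2
Row 2: (2,1)X 1/2 · (2,2)O 1/2 · (2,4)O 2/2
Row 3: (3,1)X 1/1 · (3,3)O 2/2 · (3,4)O 3/3
Row 4: (4,2)O 2/2 · (4,3)O 3/3 · (4,4)O 2/2
Row 5: (5,1)O 1/1 · (5,2)O 2/2
Row 6: (6,4)O — no occupied neighbors
The smallest same-type fraction is 1/2 at (2,1), which reduces to 1/2. Any threshold above that leaves this student unsatisfied.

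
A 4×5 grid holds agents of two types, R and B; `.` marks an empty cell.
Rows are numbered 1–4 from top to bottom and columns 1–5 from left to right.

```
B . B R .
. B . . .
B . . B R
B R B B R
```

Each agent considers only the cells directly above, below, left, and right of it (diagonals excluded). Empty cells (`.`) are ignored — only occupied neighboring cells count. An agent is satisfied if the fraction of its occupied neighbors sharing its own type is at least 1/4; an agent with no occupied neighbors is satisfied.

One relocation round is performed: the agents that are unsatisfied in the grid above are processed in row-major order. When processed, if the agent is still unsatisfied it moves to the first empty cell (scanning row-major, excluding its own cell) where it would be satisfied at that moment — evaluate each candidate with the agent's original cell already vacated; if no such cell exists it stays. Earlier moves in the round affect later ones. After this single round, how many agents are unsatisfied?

0

Initially unsatisfied (in order): (1,3), (1,4), (4,2).
  (1,3) → (1,2).
  (1,4): now satisfied by earlier moves; stays.
  (4,2) → (1,3).
Resulting grid:
B B R R .
. B . . .
B . . B R
B . B B R
All satisfied now.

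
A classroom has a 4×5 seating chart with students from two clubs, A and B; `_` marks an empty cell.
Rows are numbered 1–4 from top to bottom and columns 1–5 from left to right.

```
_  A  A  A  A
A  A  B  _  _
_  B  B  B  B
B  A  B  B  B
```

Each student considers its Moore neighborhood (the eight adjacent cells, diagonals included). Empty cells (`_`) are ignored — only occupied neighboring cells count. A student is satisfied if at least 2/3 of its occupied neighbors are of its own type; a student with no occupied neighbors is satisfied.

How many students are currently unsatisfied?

5

Row 1: (1,2)A 3/4 ✓ · (1,3)A 3/4 ✓ · (1,4)A 2/3 ✓ · (1,5)A 1/1 ✓
Row 2: (2,1)A 2/3 ✓ · (2,2)A 3/6 ✗ · (2,3)B 3/7 ✗
Row 3: (3,2)B 4/7 ✗ · (3,3)B 5/7 ✓ · (3,4)B 6/6 ✓ · (3,5)B 3/3 ✓
Row 4: (4,1)B 1/2 ✗ · (4,2)A 0/4 ✗ · (4,3)B 4/5 ✓ · (4,4)B 5/5 ✓ · (4,5)B 3/3 ✓
Unsatisfied: (2,2), (2,3), (3,2), (4,1), (4,2) — 5 in total.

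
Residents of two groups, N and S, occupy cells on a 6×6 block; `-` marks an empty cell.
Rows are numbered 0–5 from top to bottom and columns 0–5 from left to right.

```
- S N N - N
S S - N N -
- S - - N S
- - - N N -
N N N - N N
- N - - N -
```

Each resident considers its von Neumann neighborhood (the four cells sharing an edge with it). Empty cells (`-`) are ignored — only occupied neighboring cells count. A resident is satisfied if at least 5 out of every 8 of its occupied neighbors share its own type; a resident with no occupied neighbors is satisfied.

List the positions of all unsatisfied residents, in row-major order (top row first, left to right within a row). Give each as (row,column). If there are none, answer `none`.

(0,1)S 1/2 not
(0,2)N 1/2 not
(0,3)N 2/2 satisfied
(0,5)N 0/0 satisfied
(1,0)S 1/1 satisfied
(1,1)S 3/3 satisfied
(1,3)N 2/2 satisfied
(1,4)N 2/2 satisfied
(2,1)S 1/1 satisfied
(2,4)N 2/3 satisfied
(2,5)S 0/1 not
(3,3)N 1/1 satisfied
(3,4)N 3/3 satisfied
(4,0)N 1/1 satisfied
(4,1)N 3/3 satisfied
(4,2)N 1/1 satisfied
(4,4)N 3/3 satisfied
(4,5)N 1/1 satisfied
(5,1)N 1/1 satisfied
(5,4)N 1/1 satisfied

(0,1), (0,2), (2,5)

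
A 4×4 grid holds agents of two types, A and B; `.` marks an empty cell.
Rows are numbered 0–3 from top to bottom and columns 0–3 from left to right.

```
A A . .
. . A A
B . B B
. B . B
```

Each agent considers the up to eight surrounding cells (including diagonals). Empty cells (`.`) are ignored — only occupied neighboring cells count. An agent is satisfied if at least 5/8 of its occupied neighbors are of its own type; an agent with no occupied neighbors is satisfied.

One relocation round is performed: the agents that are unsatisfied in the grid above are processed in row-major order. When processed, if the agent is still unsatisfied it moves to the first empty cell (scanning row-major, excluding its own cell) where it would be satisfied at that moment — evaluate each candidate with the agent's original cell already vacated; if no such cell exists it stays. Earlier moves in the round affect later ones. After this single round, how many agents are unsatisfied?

Initially unsatisfied (in order): (1,2), (1,3), (2,2), (2,3).
  (1,2) → (0,2).
  (1,3) → (0,3).
  (2,2): now satisfied by earlier moves; stays.
  (2,3): now satisfied by earlier moves; stays.
Resulting grid:
A A A A
. . . .
B . B B
. B . B
All satisfied now.

0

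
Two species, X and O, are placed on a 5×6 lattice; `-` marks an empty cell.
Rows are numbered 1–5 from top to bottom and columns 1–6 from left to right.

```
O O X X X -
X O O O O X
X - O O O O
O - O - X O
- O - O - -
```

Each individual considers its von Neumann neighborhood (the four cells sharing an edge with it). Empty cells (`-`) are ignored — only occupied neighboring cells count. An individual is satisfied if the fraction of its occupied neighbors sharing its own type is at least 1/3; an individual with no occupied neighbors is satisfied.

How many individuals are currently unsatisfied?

(1,1)O 1/2 ✓
(1,2)O 2/3 ✓
(1,3)X 1/3 ✓
(1,4)X 2/3 ✓
(1,5)X 1/2 ✓
(2,1)X 1/3 ✓
(2,2)O 2/3 ✓
(2,3)O 3/4 ✓
(2,4)O 3/4 ✓
(2,5)O 2/4 ✓
(2,6)X 0/2 ✗
(3,1)X 1/2 ✓
(3,3)O 3/3 ✓
(3,4)O 3/3 ✓
(3,5)O 3/4 ✓
(3,6)O 2/3 ✓
(4,1)O 0/1 ✗
(4,3)O 1/1 ✓
(4,5)X 0/2 ✗
(4,6)O 1/2 ✓
(5,2)O 0/0 ✓
(5,4)O 0/0 ✓
Unsatisfied: (2,6), (4,1), (4,5) — 3 in total.

3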